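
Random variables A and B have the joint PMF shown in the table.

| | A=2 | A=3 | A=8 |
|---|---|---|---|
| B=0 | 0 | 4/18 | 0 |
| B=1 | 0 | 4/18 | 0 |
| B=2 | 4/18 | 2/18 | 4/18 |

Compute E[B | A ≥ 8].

P(A ≥ 8) = 2/9.
Σ B·P over the event = 2·(4/18) = 4/9.
E[B | A ≥ 8] = (4/9) / (2/9) = 2.

2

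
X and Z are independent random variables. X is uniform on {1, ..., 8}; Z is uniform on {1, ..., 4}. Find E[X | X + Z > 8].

Outcomes with X + Z > 8: (5,4), (6,3), (6,4), (7,2), (7,3), (7,4), (8,1), (8,2), (8,3), (8,4), each with probability 1/32.
E[X | X + Z > 8] = (5 + 6 + 6 + 7 + 7 + 7 + 8 + 8 + 8 + 8) / 10 = 7.

7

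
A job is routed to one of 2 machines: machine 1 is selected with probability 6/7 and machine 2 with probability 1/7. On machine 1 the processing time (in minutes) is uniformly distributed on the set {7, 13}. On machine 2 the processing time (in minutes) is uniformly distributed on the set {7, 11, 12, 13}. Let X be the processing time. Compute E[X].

E[X | machine 1] = (7+13)/2 = 10.
E[X | machine 2] = (7+11+12+13)/4 = 43/4.
By the law of total expectation,
E[X] = (6/7)·(10) + (1/7)·(43/4) = 283/28.

283/28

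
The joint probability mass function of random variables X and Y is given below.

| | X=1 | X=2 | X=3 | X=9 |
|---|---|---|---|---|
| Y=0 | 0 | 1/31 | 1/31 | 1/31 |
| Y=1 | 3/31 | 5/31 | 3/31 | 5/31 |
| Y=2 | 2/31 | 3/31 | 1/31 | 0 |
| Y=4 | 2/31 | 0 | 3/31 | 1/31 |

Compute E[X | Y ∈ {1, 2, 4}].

7/2

P(Y ∈ {1, 2, 4}) = 28/31.
Summing X·P(X=x,Y=y) over the conditioning event gives 98/31.
E[X | Y ∈ {1, 2, 4}] = (98/31) / (28/31) = 7/2.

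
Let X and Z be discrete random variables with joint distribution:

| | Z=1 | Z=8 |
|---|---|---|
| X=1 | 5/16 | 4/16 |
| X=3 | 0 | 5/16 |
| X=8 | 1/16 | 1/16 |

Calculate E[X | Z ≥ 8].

P(Z ≥ 8) = 5/8.
Σ X·P over the event = 1·(4/16) + 3·(5/16) + 8·(1/16) = 27/16.
E[X | Z ≥ 8] = (27/16) / (5/8) = 27/10.

27/10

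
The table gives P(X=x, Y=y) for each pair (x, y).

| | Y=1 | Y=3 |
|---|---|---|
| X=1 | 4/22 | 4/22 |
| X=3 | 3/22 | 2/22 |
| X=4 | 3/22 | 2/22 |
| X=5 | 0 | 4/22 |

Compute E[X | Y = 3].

19/6

P(Y = 3) = 6/11.
Σ X·P over the event = 1·(4/22) + 3·(2/22) + 4·(2/22) + 5·(4/22) = 19/11.
E[X | Y = 3] = (19/11) / (6/11) = 19/6.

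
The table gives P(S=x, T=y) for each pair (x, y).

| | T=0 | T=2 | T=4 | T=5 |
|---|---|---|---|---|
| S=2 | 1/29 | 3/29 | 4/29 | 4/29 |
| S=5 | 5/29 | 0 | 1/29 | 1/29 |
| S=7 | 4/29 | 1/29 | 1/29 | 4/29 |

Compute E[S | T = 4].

P(T = 4) = 6/29.
Summing S·P(S=x,T=y) over the conditioning event gives 20/29.
E[S | T = 4] = (20/29) / (6/29) = 10/3.

10/3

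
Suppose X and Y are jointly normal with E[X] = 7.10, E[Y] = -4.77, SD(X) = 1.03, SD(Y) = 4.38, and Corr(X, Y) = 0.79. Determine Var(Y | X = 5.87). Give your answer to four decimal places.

For a bivariate normal, Var(Y | X=x) = σ_Y²(1 − ρ²).
Var(Y | X=5.87) = (4.38)²·(1 − (0.79)²) = 19.1844·0.3759 = 7.2114.

7.2114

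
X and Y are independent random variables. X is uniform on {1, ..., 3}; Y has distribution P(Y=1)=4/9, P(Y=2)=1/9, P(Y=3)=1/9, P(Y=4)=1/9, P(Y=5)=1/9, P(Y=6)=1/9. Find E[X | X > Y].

23/9

P(X > Y) = 1/3.
Summing X·P(x,y) over outcomes with X > Y gives 23/27.
E[X | X > Y] = (23/27) / (1/3) = 23/9.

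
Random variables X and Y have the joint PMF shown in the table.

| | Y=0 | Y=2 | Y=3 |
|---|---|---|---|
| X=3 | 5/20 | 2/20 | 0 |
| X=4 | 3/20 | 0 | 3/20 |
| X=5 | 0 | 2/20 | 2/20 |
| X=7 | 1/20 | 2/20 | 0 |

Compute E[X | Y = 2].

P(Y = 2) = 3/10.
Σ X·P over the event = 3·(2/20) + 5·(2/20) + 7·(2/20) = 3/2.
E[X | Y = 2] = (3/2) / (3/10) = 5.

5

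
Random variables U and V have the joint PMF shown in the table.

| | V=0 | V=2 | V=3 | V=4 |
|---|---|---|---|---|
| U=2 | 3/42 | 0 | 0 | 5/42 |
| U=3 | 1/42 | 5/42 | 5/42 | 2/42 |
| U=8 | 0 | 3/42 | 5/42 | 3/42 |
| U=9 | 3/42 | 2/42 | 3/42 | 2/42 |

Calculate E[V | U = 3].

P(U = 3) = 13/42.
Σ V·P over the event = 0·(1/42) + 2·(5/42) + 3·(5/42) + 4·(2/42) = 11/14.
E[V | U = 3] = (11/14) / (13/42) = 33/13.

33/13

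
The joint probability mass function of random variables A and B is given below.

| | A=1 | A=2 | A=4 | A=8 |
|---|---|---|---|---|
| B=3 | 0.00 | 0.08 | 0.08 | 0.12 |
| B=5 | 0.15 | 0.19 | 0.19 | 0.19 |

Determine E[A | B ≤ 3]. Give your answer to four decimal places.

5.1429

P(B ≤ 3) = 0.28.
Σ A·P over the event = 2·(0.08) + 4·(0.08) + 8·(0.12) = 1.44.
E[A | B ≤ 3] = (1.44) / (0.28) = 5.1429.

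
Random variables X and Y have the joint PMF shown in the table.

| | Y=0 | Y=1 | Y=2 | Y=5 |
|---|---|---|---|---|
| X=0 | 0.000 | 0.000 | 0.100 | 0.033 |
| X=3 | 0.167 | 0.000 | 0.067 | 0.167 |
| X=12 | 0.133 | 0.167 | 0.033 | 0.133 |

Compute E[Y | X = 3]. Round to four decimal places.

P(X = 3) = 0.401.
Summing Y·P(X=x,Y=y) over the conditioning event gives 0.969.
E[Y | X = 3] = (0.969) / (0.401) = 2.4165.

2.4165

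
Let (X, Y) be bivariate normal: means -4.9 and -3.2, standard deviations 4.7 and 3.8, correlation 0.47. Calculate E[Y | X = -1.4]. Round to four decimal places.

For a bivariate normal, E[Y | X=x] = μ_Y + ρ·(σ_Y/σ_X)·(x − μ_X).
E[Y | X=-1.4] = -3.2 + (0.47)·(3.8/4.7)·(-1.4 − (-4.9)) = -3.2 + (0.38)·(3.5) = -1.8700.

-1.8700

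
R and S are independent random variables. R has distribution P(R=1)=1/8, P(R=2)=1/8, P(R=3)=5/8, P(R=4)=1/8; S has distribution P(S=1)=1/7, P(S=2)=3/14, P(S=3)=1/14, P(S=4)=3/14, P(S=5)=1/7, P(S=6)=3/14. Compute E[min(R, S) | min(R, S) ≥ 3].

P(min(R, S) ≥ 3) = 27/56.
Summing min(R,S)·P(x,y) over outcomes with min(R, S) ≥ 3 gives 85/56.
E[min(R, S) | min(R, S) ≥ 3] = (85/56) / (27/56) = 85/27.

85/27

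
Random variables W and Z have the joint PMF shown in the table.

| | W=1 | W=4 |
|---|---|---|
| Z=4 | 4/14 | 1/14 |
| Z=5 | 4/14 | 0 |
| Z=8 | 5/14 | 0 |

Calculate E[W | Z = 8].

P(Z = 8) = 5/14.
Σ W·P over the event = 1·(5/14) = 5/14.
E[W | Z = 8] = (5/14) / (5/14) = 1.

1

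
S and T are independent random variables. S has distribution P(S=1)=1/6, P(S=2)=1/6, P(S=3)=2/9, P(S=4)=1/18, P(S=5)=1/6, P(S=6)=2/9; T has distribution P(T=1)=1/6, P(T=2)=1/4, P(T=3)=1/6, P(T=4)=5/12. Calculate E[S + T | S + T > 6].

P(S + T > 6) = 35/72.
Summing (S+T)·P(x,y) over outcomes with S + T > 6 gives 4.
E[S + T | S + T > 6] = (4) / (35/72) = 288/35.

288/35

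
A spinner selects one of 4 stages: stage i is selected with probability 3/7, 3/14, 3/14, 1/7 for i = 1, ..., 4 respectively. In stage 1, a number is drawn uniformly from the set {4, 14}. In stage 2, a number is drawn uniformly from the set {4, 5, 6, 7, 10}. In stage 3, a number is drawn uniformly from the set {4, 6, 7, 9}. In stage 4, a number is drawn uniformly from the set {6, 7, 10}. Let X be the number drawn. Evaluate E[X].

E[X | stage 1] = (4+14)/2 = 9.
E[X | stage 2] = (4+5+6+7+10)/5 = 32/5.
E[X | stage 3] = (4+6+7+9)/4 = 13/2.
E[X | stage 4] = (6+7+10)/3 = 23/3.
By the law of total expectation,
E[X] = (3/7)·(9) + (3/14)·(32/5) + (3/14)·(13/2) + (1/7)·(23/3) = 463/60.

463/60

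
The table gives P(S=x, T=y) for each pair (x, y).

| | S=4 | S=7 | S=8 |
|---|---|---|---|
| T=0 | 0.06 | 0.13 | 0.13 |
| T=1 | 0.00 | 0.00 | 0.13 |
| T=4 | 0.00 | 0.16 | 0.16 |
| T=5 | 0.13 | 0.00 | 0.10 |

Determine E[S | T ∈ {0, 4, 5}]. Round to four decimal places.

6.7931

P(T ∈ {0, 4, 5}) = 0.87.
Σ S·P over the event = 4·(0.06) + 4·(0.13) + 7·(0.13) + 7·(0.16) + 8·(0.13) + 8·(0.16) + 8·(0.10) = 5.91.
E[S | T ∈ {0, 4, 5}] = (5.91) / (0.87) = 6.7931.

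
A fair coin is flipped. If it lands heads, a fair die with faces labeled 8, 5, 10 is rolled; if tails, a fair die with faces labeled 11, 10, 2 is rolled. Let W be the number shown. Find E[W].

23/3

E[W | heads] = (8+5+10)/3 = 23/3.
E[W | tails] = (11+10+2)/3 = 23/3.
E[W] = (1/2)·(23/3) + (1/2)·(23/3) = 23/3.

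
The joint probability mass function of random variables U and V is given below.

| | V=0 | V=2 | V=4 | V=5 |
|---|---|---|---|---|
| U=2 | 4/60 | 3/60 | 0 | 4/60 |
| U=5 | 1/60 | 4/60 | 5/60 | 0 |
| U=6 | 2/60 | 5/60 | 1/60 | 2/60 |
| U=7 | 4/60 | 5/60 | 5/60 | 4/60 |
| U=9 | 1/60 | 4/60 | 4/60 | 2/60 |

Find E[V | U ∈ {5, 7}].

39/14

P(U ∈ {5, 7}) = 7/15.
Σ V·P over the event = 0·(1/60) + 2·(4/60) + 4·(5/60) + 0·(4/60) + 2·(5/60) + 4·(5/60) + 5·(4/60) = 13/10.
E[V | U ∈ {5, 7}] = (13/10) / (7/15) = 39/14.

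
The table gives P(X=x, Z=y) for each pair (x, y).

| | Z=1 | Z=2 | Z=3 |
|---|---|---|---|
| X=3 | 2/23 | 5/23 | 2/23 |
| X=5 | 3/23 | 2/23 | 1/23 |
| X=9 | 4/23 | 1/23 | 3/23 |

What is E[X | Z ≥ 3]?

19/3

P(Z ≥ 3) = 6/23.
Summing X·P(X=x,Z=y) over the conditioning event gives 38/23.
E[X | Z ≥ 3] = (38/23) / (6/23) = 19/3.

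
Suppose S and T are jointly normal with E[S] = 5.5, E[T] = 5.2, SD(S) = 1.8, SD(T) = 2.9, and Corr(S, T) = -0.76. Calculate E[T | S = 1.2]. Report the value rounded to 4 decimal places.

For a bivariate normal, E[T | S=x] = μ_T + ρ·(σ_T/σ_S)·(x − μ_S).
E[T | S=1.2] = 5.2 + (-0.76)·(2.9/1.8)·(1.2 − (5.5)) = 5.2 + (-1.22444)·(-4.3) = 10.4651.

10.4651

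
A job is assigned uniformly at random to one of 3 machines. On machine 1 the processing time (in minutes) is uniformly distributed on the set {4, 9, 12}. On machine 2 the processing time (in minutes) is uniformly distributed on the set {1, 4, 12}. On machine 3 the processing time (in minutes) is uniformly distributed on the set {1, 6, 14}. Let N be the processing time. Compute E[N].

7

E[N | machine 1] = (4+9+12)/3 = 25/3.
E[N | machine 2] = (1+4+12)/3 = 17/3.
E[N | machine 3] = (1+6+14)/3 = 7.
E[N] = (1/3)·(25/3) + (1/3)·(17/3) + (1/3)·(7) = 7.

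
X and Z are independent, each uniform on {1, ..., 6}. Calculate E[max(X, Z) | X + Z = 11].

P(X + Z = 11) = 1/18.
Summing max(X,Z)·P(x,y) over outcomes with X + Z = 11 gives 1/3.
E[max(X, Z) | X + Z = 11] = (1/3) / (1/18) = 6.

6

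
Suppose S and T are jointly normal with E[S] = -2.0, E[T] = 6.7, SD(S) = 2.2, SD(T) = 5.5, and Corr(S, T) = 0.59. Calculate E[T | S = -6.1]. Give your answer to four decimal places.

0.6525

The regression of T on S has slope ρ·σ_T/σ_S and passes through (μ_S, μ_T).
E[T | S=-6.1] = 6.7 + (0.59)·(5.5/2.2)·(-6.1 − (-2.0)) = 6.7 + (1.475)·(-4.1) = 0.6525.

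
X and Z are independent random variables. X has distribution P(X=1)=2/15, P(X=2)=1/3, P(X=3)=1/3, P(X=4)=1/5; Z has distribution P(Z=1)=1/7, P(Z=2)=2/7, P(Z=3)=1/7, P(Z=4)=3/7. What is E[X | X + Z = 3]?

P(X + Z = 3) = 3/35.
Summing X·P(x,y) over outcomes with X + Z = 3 gives 2/15.
E[X | X + Z = 3] = (2/15) / (3/35) = 14/9.

14/9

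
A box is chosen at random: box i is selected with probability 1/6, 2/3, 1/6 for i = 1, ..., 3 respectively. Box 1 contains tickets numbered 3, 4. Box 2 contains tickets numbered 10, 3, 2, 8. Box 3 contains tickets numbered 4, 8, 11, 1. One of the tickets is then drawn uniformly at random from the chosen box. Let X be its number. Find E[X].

65/12

E[X | box 1] = (3+4)/2 = 7/2.
E[X | box 2] = (10+3+2+8)/4 = 23/4.
E[X | box 3] = (4+8+11+1)/4 = 6.
By the law of total expectation,
E[X] = (1/6)·(7/2) + (2/3)·(23/4) + (1/6)·(6) = 65/12.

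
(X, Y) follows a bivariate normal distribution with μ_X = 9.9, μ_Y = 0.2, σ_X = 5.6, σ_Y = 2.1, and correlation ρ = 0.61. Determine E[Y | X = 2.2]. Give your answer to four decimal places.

-1.5614

The regression of Y on X has slope ρ·σ_Y/σ_X and passes through (μ_X, μ_Y).
E[Y | X=2.2] = 0.2 + (0.61)·(2.1/5.6)·(2.2 − (9.9)) = 0.2 + (0.22875)·(-7.7) = -1.5614.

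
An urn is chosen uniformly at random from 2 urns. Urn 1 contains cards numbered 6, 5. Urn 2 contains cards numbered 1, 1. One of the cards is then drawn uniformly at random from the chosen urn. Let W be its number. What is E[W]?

E[W | urn 1] = (6+5)/2 = 11/2.
E[W | urn 2] = (1+1)/2 = 1.
By the law of total expectation,
E[W] = (1/2)·(11/2) + (1/2)·(1) = 13/4.

13/4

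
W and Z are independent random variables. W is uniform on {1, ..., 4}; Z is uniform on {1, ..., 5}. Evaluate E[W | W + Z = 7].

P(W + Z = 7) = 3/20.
Summing W·P(x,y) over outcomes with W + Z = 7 gives 9/20.
E[W | W + Z = 7] = (9/20) / (3/20) = 3.

3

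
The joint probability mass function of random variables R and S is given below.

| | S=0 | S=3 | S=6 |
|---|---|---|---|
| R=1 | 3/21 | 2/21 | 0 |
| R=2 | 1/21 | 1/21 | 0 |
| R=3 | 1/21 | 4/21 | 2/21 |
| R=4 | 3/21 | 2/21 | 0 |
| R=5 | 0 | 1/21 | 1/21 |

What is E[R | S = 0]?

P(S = 0) = 8/21.
Σ R·P over the event = 1·(3/21) + 2·(1/21) + 3·(1/21) + 4·(3/21) = 20/21.
E[R | S = 0] = (20/21) / (8/21) = 5/2.

5/2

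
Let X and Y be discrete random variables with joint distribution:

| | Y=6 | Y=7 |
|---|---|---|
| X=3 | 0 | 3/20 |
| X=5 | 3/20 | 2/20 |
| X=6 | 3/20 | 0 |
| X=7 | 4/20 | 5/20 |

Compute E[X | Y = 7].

P(Y = 7) = 1/2.
Σ X·P over the event = 3·(3/20) + 5·(2/20) + 7·(5/20) = 27/10.
E[X | Y = 7] = (27/10) / (1/2) = 27/5.

27/5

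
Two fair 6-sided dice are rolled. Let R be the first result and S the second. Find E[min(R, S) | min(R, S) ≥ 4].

41/9

Outcomes with min(R, S) ≥ 4: (4,4), (4,5), (4,6), (5,4), (5,5), (5,6), (6,4), (6,5), (6,6), each with probability 1/36.
E[min(R, S) | min(R, S) ≥ 4] = (4 + 4 + 4 + 4 + 5 + 5 + 4 + 5 + 6) / 9 = 41/9.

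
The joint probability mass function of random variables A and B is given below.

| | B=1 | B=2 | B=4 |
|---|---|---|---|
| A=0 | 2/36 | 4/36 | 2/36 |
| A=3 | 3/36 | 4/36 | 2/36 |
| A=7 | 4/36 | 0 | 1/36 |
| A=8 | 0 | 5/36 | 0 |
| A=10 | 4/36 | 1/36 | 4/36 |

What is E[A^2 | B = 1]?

623/13

P(B = 1) = 13/36.
Σ A^2·P over the event = 0·(2/36) + 9·(3/36) + 49·(4/36) + 100·(4/36) = 623/36.
E[A^2 | B = 1] = (623/36) / (13/36) = 623/13.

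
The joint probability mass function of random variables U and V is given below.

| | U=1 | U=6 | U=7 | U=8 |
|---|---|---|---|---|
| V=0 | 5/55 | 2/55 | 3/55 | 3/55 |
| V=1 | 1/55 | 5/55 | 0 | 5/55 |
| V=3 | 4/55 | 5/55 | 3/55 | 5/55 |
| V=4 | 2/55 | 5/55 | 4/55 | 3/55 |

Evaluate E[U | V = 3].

95/17

P(V = 3) = 17/55.
Σ U·P over the event = 1·(4/55) + 6·(5/55) + 7·(3/55) + 8·(5/55) = 19/11.
E[U | V = 3] = (19/11) / (17/55) = 95/17.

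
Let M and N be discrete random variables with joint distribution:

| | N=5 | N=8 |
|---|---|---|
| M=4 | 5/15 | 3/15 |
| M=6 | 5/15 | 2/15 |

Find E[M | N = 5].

P(N = 5) = 2/3.
Σ M·P over the event = 4·(5/15) + 6·(5/15) = 10/3.
E[M | N = 5] = (10/3) / (2/3) = 5.

5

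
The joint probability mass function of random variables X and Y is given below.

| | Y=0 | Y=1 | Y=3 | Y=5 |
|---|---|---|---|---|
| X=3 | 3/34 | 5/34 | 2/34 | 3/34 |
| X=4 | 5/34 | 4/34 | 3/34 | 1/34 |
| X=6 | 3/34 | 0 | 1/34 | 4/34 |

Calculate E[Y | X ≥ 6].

23/8

P(X ≥ 6) = 4/17.
Σ Y·P over the event = 0·(3/34) + 3·(1/34) + 5·(4/34) = 23/34.
E[Y | X ≥ 6] = (23/34) / (4/17) = 23/8.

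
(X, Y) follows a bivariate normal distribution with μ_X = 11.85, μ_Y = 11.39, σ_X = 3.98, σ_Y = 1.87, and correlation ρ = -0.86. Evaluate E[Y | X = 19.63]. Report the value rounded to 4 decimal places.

The regression of Y on X has slope ρ·σ_Y/σ_X and passes through (μ_X, μ_Y).
E[Y | X=19.63] = 11.39 + (-0.86)·(1.87/3.98)·(19.63 − (11.85)) = 11.39 + (-0.40407)·(7.78) = 8.2463.

8.2463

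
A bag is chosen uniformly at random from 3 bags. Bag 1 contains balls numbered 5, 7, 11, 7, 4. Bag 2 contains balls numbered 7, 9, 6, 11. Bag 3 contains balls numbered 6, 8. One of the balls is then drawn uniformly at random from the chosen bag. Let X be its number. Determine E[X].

E[X | bag 1] = (5+7+11+7+4)/5 = 34/5.
E[X | bag 2] = (7+9+6+11)/4 = 33/4.
E[X | bag 3] = (6+8)/2 = 7.
E[X] = (1/3)·(34/5) + (1/3)·(33/4) + (1/3)·(7) = 147/20.

147/20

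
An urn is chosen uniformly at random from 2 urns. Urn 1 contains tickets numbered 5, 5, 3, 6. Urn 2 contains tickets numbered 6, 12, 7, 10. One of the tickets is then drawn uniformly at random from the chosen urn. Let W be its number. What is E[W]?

27/4

E[W | urn 1] = (5+5+3+6)/4 = 19/4.
E[W | urn 2] = (6+12+7+10)/4 = 35/4.
By the law of total expectation,
E[W] = (1/2)·(19/4) + (1/2)·(35/4) = 27/4.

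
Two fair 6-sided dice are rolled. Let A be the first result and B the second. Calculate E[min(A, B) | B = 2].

11/6

Outcomes with B = 2: (1,2), (2,2), (3,2), (4,2), (5,2), (6,2), each with probability 1/36.
E[min(A, B) | B = 2] = (1 + 2 + 2 + 2 + 2 + 2) / 6 = 11/6.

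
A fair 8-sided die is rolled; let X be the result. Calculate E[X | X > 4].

13/2

Given X > 4, X is equally likely to be any of {5, 6, 7, 8}.
E[X | X > 4] = (5 + 6 + 7 + 8) / 4 = 13/2.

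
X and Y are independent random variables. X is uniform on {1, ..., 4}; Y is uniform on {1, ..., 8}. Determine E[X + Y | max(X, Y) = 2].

10/3

Outcomes with max(X, Y) = 2: (1,2), (2,1), (2,2), each with probability 1/32.
E[X + Y | max(X, Y) = 2] = (3 + 3 + 4) / 3 = 10/3.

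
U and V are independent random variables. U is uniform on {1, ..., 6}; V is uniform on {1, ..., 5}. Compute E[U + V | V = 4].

P(V = 4) = 1/5.
Summing (U+V)·P(x,y) over outcomes with V = 4 gives 3/2.
E[U + V | V = 4] = (3/2) / (1/5) = 15/2.

15/2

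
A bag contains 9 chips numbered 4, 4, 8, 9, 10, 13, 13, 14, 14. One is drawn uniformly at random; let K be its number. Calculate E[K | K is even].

9

P(K is even) = 2/3.
Σ over the event: 4·2/9 + 8·1/9 + 10·1/9 + 14·2/9 = 6.
E[K | K is even] = (6) / (2/3) = 9.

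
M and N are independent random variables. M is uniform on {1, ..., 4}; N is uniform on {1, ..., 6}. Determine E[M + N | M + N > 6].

8

P(M + N > 6) = 5/12.
Summing (M+N)·P(x,y) over outcomes with M + N > 6 gives 10/3.
E[M + N | M + N > 6] = (10/3) / (5/12) = 8.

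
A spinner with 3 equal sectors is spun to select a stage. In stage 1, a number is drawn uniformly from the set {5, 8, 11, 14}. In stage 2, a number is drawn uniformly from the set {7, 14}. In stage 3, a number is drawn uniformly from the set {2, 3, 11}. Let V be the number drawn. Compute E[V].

E[V | stage 1] = (5+8+11+14)/4 = 19/2.
E[V | stage 2] = (7+14)/2 = 21/2.
E[V | stage 3] = (2+3+11)/3 = 16/3.
By the law of total expectation,
E[V] = (1/3)·(19/2) + (1/3)·(21/2) + (1/3)·(16/3) = 76/9.

76/9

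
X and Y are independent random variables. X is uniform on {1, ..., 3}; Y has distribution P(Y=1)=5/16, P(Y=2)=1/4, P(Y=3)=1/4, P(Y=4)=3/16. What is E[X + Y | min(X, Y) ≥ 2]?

119/22

P(min(X, Y) ≥ 2) = 11/24.
Summing (X+Y)·P(x,y) over outcomes with min(X, Y) ≥ 2 gives 119/48.
E[X + Y | min(X, Y) ≥ 2] = (119/48) / (11/24) = 119/22.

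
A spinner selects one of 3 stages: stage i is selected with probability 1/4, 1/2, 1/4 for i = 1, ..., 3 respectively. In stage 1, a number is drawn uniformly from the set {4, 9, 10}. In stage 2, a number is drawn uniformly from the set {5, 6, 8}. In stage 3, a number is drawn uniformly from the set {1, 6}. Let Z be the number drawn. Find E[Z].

E[Z | stage 1] = (4+9+10)/3 = 23/3.
E[Z | stage 2] = (5+6+8)/3 = 19/3.
E[Z | stage 3] = (1+6)/2 = 7/2.
E[Z] = (1/4)·(23/3) + (1/2)·(19/3) + (1/4)·(7/2) = 143/24.

143/24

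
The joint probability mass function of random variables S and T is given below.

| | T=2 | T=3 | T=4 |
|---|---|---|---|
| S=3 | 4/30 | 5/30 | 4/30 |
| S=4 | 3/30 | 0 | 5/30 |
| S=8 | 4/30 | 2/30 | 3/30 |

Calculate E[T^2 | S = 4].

P(S = 4) = 4/15.
Σ T^2·P over the event = 4·(3/30) + 16·(5/30) = 46/15.
E[T^2 | S = 4] = (46/15) / (4/15) = 23/2.

23/2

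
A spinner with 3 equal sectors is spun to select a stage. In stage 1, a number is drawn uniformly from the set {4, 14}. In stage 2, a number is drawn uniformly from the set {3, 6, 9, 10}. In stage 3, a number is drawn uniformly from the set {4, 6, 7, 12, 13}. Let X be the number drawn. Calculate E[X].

E[X | stage 1] = (4+14)/2 = 9.
E[X | stage 2] = (3+6+9+10)/4 = 7.
E[X | stage 3] = (4+6+7+12+13)/5 = 42/5.
E[X] = (1/3)·(9) + (1/3)·(7) + (1/3)·(42/5) = 122/15.

122/15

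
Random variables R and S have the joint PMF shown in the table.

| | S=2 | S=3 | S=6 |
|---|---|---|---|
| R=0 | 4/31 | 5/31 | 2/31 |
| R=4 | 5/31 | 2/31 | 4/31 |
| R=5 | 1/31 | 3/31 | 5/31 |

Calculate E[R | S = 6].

P(S = 6) = 11/31.
Σ R·P over the event = 0·(2/31) + 4·(4/31) + 5·(5/31) = 41/31.
E[R | S = 6] = (41/31) / (11/31) = 41/11.

41/11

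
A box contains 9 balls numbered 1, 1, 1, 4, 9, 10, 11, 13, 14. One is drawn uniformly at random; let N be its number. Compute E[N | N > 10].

P(N > 10) = 1/3.
Σ over the event: 11·1/9 + 13·1/9 + 14·1/9 = 38/9.
E[N | N > 10] = (38/9) / (1/3) = 38/3.

38/3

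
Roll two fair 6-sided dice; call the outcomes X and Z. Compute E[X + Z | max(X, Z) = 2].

Outcomes with max(X, Z) = 2: (1,2), (2,1), (2,2), each with probability 1/36.
E[X + Z | max(X, Z) = 2] = (3 + 3 + 4) / 3 = 10/3.

10/3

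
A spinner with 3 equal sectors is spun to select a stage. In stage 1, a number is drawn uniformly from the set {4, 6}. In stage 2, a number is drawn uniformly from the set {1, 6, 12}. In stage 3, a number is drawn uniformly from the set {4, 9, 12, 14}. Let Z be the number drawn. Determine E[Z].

E[Z | stage 1] = (4+6)/2 = 5.
E[Z | stage 2] = (1+6+12)/3 = 19/3.
E[Z | stage 3] = (4+9+12+14)/4 = 39/4.
By the law of total expectation,
E[Z] = (1/3)·(5) + (1/3)·(19/3) + (1/3)·(39/4) = 253/36.

253/36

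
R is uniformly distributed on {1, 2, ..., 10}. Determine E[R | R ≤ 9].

Given R ≤ 9, R is equally likely to be any of {1, 2, 3, 4, 5, 6, 7, 8, 9}.
E[R | R ≤ 9] = (1 + 2 + 3 + 4 + 5 + 6 + 7 + 8 + 9) / 9 = 5.

5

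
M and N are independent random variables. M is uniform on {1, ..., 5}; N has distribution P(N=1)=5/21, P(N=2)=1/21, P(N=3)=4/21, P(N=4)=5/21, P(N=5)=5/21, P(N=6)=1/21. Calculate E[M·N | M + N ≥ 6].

P(M + N ≥ 6) = 23/35.
Summing MN·P(x,y) over outcomes with M + N ≥ 6 gives 932/105.
E[M·N | M + N ≥ 6] = (932/105) / (23/35) = 932/69.

932/69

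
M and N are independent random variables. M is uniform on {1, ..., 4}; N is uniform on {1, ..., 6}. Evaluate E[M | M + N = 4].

2

Outcomes with M + N = 4: (1,3), (2,2), (3,1), each with probability 1/24.
E[M | M + N = 4] = (1 + 2 + 3) / 3 = 2.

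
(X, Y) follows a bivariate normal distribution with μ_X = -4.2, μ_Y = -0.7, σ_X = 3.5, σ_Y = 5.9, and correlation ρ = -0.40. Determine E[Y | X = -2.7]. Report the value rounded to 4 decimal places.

-1.7114

For a bivariate normal, E[Y | X=x] = μ_Y + ρ·(σ_Y/σ_X)·(x − μ_X).
E[Y | X=-2.7] = -0.7 + (-0.40)·(5.9/3.5)·(-2.7 − (-4.2)) = -0.7 + (-0.67429)·(1.5) = -1.7114.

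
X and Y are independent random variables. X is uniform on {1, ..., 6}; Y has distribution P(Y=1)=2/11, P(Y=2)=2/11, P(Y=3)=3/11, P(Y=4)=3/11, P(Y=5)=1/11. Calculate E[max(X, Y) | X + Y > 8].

P(X + Y > 8) = 2/11.
Summing max(X,Y)·P(x,y) over outcomes with X + Y > 8 gives 67/66.
E[max(X, Y) | X + Y > 8] = (67/66) / (2/11) = 67/12.

67/12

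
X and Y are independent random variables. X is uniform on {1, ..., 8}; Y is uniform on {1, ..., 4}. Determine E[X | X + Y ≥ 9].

7

Outcomes with X + Y ≥ 9: (5,4), (6,3), (6,4), (7,2), (7,3), (7,4), (8,1), (8,2), (8,3), (8,4), each with probability 1/32.
E[X | X + Y ≥ 9] = (5 + 6 + 6 + 7 + 7 + 7 + 8 + 8 + 8 + 8) / 10 = 7.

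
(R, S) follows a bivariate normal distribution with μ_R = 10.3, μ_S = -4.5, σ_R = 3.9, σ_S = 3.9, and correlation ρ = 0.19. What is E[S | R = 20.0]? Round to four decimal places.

E[S | R=x] = μ_S + ρ(σ_S/σ_R)(x − μ_R) for jointly normal variables.
E[S | R=20.0] = -4.5 + (0.19)·(3.9/3.9)·(20.0 − (10.3)) = -4.5 + (0.19)·(9.7) = -2.6570.

-2.6570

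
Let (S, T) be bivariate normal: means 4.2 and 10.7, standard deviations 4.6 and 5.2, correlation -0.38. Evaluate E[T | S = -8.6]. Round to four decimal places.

16.1984

The regression of T on S has slope ρ·σ_T/σ_S and passes through (μ_S, μ_T).
E[T | S=-8.6] = 10.7 + (-0.38)·(5.2/4.6)·(-8.6 − (4.2)) = 10.7 + (-0.429565)·(-12.8) = 16.1984.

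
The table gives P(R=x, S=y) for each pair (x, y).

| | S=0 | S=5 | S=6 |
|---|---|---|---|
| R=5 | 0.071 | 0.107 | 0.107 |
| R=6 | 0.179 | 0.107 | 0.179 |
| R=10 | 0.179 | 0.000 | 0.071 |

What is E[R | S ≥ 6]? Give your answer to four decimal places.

6.4958

P(S ≥ 6) = 0.357.
Summing R·P(R=x,S=y) over the conditioning event gives 2.319.
E[R | S ≥ 6] = (2.319) / (0.357) = 6.4958.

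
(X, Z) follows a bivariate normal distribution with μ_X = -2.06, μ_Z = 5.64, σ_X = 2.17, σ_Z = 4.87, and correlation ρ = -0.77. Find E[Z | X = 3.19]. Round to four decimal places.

-3.4323

The regression of Z on X has slope ρ·σ_Z/σ_X and passes through (μ_X, μ_Z).
E[Z | X=3.19] = 5.64 + (-0.77)·(4.87/2.17)·(3.19 − (-2.06)) = 5.64 + (-1.72806)·(5.25) = -3.4323.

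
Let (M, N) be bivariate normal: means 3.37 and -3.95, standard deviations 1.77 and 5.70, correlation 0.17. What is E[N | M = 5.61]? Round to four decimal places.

E[N | M=x] = μ_N + ρ(σ_N/σ_M)(x − μ_M) for jointly normal variables.
E[N | M=5.61] = -3.95 + (0.17)·(5.70/1.77)·(5.61 − (3.37)) = -3.95 + (0.54746)·(2.24) = -2.7237.

-2.7237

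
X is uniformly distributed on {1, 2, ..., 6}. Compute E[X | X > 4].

Given X > 4, X is equally likely to be any of {5, 6}.
E[X | X > 4] = (5 + 6) / 2 = 11/2.

11/2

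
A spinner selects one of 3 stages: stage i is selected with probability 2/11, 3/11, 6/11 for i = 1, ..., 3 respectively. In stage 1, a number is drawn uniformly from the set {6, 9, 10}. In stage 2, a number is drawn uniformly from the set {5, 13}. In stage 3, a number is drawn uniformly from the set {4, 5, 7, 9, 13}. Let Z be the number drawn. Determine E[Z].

1339/165

E[Z | stage 1] = (6+9+10)/3 = 25/3.
E[Z | stage 2] = (5+13)/2 = 9.
E[Z | stage 3] = (4+5+7+9+13)/5 = 38/5.
E[Z] = (2/11)·(25/3) + (3/11)·(9) + (6/11)·(38/5) = 1339/165.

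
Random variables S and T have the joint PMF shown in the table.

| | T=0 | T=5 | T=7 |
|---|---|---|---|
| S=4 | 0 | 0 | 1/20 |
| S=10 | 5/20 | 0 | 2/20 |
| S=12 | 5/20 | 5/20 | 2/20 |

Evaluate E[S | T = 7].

P(T = 7) = 1/4.
Summing S·P(S=x,T=y) over the conditioning event gives 12/5.
E[S | T = 7] = (12/5) / (1/4) = 48/5.

48/5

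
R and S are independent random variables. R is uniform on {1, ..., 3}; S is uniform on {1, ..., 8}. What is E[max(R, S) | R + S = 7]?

5

P(R + S = 7) = 1/8.
Summing max(R,S)·P(x,y) over outcomes with R + S = 7 gives 5/8.
E[max(R, S) | R + S = 7] = (5/8) / (1/8) = 5.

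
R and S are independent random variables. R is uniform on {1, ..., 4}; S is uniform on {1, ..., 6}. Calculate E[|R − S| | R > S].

5/3

Outcomes with R > S: (2,1), (3,1), (3,2), (4,1), (4,2), (4,3), each with probability 1/24.
E[|R − S| | R > S] = (1 + 2 + 1 + 3 + 2 + 1) / 6 = 5/3.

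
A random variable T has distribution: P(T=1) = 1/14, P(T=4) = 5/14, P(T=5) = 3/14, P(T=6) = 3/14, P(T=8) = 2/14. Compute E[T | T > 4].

49/8

P(T > 4) = 4/7.
Σ over the event: 5·3/14 + 6·3/14 + 8·1/7 = 7/2.
E[T | T > 4] = (7/2) / (4/7) = 49/8.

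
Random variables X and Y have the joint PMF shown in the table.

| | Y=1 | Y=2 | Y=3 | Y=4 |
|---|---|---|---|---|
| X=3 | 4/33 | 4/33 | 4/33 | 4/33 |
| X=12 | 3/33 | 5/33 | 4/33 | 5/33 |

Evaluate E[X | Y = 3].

P(Y = 3) = 8/33.
Σ X·P over the event = 3·(4/33) + 12·(4/33) = 20/11.
E[X | Y = 3] = (20/11) / (8/33) = 15/2.

15/2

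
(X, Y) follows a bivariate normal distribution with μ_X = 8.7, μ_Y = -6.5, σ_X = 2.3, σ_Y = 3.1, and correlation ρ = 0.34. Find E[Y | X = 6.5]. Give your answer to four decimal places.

The regression of Y on X has slope ρ·σ_Y/σ_X and passes through (μ_X, μ_Y).
E[Y | X=6.5] = -6.5 + (0.34)·(3.1/2.3)·(6.5 − (8.7)) = -6.5 + (0.45826)·(-2.2) = -7.5082.

-7.5082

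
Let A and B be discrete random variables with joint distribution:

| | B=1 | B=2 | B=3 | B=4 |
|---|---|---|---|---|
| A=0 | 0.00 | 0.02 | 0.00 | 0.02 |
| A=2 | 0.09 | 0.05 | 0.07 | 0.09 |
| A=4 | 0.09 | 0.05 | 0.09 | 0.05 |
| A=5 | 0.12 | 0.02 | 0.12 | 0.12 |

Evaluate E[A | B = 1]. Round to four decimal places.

P(B = 1) = 0.30.
Σ A·P over the event = 2·(0.09) + 4·(0.09) + 5·(0.12) = 1.14.
E[A | B = 1] = (1.14) / (0.30) = 3.8000.

3.8000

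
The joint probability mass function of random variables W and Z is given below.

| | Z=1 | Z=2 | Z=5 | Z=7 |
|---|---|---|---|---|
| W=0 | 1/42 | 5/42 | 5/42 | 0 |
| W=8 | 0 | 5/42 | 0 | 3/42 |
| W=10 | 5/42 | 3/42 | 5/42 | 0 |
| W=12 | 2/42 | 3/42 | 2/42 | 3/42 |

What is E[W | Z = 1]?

37/4

P(Z = 1) = 4/21.
Summing W·P(W=x,Z=y) over the conditioning event gives 37/21.
E[W | Z = 1] = (37/21) / (4/21) = 37/4.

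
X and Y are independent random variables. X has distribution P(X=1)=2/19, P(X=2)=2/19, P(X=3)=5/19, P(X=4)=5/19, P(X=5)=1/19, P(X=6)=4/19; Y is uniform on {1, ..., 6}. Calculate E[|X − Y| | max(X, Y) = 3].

P(max(X, Y) = 3) = 1/6.
Summing |X−Y|·P(x,y) over outcomes with max(X, Y) = 3 gives 7/38.
E[|X − Y| | max(X, Y) = 3] = (7/38) / (1/6) = 21/19.

21/19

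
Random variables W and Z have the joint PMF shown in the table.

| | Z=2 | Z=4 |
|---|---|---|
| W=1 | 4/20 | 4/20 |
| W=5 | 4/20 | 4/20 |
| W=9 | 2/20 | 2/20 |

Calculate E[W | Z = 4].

21/5

P(Z = 4) = 1/2.
Σ W·P over the event = 1·(4/20) + 5·(4/20) + 9·(2/20) = 21/10.
E[W | Z = 4] = (21/10) / (1/2) = 21/5.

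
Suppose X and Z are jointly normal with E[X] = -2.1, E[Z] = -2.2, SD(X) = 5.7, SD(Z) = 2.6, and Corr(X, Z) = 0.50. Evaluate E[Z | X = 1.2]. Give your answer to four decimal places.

For a bivariate normal, E[Z | X=x] = μ_Z + ρ·(σ_Z/σ_X)·(x − μ_X).
E[Z | X=1.2] = -2.2 + (0.50)·(2.6/5.7)·(1.2 − (-2.1)) = -2.2 + (0.22807)·(3.3) = -1.4474.

-1.4474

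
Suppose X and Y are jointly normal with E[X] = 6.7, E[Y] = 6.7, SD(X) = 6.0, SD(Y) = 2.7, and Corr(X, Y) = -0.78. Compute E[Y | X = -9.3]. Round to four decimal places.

12.3160

E[Y | X=x] = μ_Y + ρ(σ_Y/σ_X)(x − μ_X) for jointly normal variables.
E[Y | X=-9.3] = 6.7 + (-0.78)·(2.7/6.0)·(-9.3 − (6.7)) = 6.7 + (-0.351)·(-16) = 12.3160.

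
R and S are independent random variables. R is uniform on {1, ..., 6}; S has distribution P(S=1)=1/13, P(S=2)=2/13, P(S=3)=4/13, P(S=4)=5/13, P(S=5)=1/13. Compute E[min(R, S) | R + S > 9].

P(R + S > 9) = 7/78.
Summing min(R,S)·P(x,y) over outcomes with R + S > 9 gives 5/13.
E[min(R, S) | R + S > 9] = (5/13) / (7/78) = 30/7.

30/7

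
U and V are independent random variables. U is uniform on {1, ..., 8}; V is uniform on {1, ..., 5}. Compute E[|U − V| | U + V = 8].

Outcomes with U + V = 8: (3,5), (4,4), (5,3), (6,2), (7,1), each with probability 1/40.
E[|U − V| | U + V = 8] = (2 + 0 + 2 + 4 + 6) / 5 = 14/5.

14/5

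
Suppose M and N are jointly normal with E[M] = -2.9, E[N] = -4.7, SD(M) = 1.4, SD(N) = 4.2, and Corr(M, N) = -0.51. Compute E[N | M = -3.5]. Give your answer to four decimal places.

-3.7820

E[N | M=x] = μ_N + ρ(σ_N/σ_M)(x − μ_M) for jointly normal variables.
E[N | M=-3.5] = -4.7 + (-0.51)·(4.2/1.4)·(-3.5 − (-2.9)) = -4.7 + (-1.53)·(-0.6) = -3.7820.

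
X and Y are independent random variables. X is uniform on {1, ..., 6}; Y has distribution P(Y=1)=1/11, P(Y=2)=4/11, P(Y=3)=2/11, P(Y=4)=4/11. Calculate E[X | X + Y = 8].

5

P(X + Y = 8) = 5/33.
Summing X·P(x,y) over outcomes with X + Y = 8 gives 25/33.
E[X | X + Y = 8] = (25/33) / (5/33) = 5.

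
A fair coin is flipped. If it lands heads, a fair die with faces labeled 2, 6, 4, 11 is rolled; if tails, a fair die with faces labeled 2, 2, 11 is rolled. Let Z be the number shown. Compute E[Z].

43/8

E[Z | heads] = (2+6+4+11)/4 = 23/4.
E[Z | tails] = (2+2+11)/3 = 5.
E[Z] = (1/2)·(23/4) + (1/2)·(5) = 43/8.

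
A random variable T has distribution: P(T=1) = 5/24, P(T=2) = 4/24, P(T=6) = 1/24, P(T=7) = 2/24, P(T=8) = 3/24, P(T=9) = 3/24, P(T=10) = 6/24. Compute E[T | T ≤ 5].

P(T ≤ 5) = 3/8.
Σ over the event: 1·5/24 + 2·1/6 = 13/24.
E[T | T ≤ 5] = (13/24) / (3/8) = 13/9.

13/9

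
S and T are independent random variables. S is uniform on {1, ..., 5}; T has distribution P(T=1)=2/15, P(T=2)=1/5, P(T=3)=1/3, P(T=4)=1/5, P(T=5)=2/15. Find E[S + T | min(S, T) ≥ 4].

P(min(S, T) ≥ 4) = 2/15.
Summing (S+T)·P(x,y) over outcomes with min(S, T) ≥ 4 gives 89/75.
E[S + T | min(S, T) ≥ 4] = (89/75) / (2/15) = 89/10.

89/10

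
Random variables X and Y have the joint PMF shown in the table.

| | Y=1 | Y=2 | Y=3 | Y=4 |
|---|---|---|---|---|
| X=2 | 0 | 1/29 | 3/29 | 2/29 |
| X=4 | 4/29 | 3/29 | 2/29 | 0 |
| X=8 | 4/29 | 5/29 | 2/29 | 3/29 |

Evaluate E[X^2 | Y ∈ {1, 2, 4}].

446/11

P(Y ∈ {1, 2, 4}) = 22/29.
Σ X^2·P over the event = 4·(1/29) + 4·(2/29) + 16·(4/29) + 16·(3/29) + 64·(4/29) + 64·(5/29) + 64·(3/29) = 892/29.
E[X^2 | Y ∈ {1, 2, 4}] = (892/29) / (22/29) = 446/11.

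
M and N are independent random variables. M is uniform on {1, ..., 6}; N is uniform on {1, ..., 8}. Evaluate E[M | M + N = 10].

Outcomes with M + N = 10: (2,8), (3,7), (4,6), (5,5), (6,4), each with probability 1/48.
E[M | M + N = 10] = (2 + 3 + 4 + 5 + 6) / 5 = 4.

4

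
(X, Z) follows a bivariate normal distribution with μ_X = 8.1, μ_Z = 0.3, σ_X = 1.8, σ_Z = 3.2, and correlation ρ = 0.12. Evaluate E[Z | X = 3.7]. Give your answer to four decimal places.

E[Z | X=x] = μ_Z + ρ(σ_Z/σ_X)(x − μ_X) for jointly normal variables.
E[Z | X=3.7] = 0.3 + (0.12)·(3.2/1.8)·(3.7 − (8.1)) = 0.3 + (0.21333)·(-4.4) = -0.6387.

-0.6387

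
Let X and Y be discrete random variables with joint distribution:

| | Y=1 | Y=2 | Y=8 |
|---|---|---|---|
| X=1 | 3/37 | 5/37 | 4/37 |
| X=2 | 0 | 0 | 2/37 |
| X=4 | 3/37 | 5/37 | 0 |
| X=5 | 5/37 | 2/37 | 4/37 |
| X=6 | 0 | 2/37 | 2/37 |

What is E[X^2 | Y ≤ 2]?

P(Y ≤ 2) = 25/37.
Σ X^2·P over the event = 1·(3/37) + 1·(5/37) + 16·(3/37) + 16·(5/37) + 25·(5/37) + 25·(2/37) + 36·(2/37) = 383/37.
E[X^2 | Y ≤ 2] = (383/37) / (25/37) = 383/25.

383/25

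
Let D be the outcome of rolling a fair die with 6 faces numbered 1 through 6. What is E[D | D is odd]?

3

Given D is odd, D is equally likely to be any of {1, 3, 5}.
E[D | D is odd] = (1 + 3 + 5) / 3 = 3.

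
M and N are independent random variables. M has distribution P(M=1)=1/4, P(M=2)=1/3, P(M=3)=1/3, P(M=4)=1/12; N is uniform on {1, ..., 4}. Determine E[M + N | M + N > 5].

P(M + N > 5) = 5/16.
Summing (M+N)·P(x,y) over outcomes with M + N > 5 gives 97/48.
E[M + N | M + N > 5] = (97/48) / (5/16) = 97/15.

97/15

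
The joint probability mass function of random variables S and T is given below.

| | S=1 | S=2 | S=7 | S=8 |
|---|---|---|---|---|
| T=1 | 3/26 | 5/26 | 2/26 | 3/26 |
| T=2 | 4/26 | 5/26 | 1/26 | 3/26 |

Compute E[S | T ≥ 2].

P(T ≥ 2) = 1/2.
Summing S·P(S=x,T=y) over the conditioning event gives 45/26.
E[S | T ≥ 2] = (45/26) / (1/2) = 45/13.

45/13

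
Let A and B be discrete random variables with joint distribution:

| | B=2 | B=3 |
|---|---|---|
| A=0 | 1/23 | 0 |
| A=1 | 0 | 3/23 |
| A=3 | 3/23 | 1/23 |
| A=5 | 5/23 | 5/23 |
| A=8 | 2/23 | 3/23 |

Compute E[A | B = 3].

P(B = 3) = 12/23.
Summing A·P(A=x,B=y) over the conditioning event gives 55/23.
E[A | B = 3] = (55/23) / (12/23) = 55/12.

55/12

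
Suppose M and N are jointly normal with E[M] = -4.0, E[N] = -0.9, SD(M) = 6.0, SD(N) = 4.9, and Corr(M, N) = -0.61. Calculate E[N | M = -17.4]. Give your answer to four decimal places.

For a bivariate normal, E[N | M=x] = μ_N + ρ·(σ_N/σ_M)·(x − μ_M).
E[N | M=-17.4] = -0.9 + (-0.61)·(4.9/6.0)·(-17.4 − (-4.0)) = -0.9 + (-0.498167)·(-13.4) = 5.7754.

5.7754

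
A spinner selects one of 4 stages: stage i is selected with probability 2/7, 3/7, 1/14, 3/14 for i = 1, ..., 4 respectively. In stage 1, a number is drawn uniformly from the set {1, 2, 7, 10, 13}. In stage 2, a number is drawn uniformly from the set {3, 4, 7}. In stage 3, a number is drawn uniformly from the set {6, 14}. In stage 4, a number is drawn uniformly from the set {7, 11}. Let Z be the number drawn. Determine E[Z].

457/70

E[Z | stage 1] = (1+2+7+10+13)/5 = 33/5.
E[Z | stage 2] = (3+4+7)/3 = 14/3.
E[Z | stage 3] = (6+14)/2 = 10.
E[Z | stage 4] = (7+11)/2 = 9.
By the law of total expectation,
E[Z] = (2/7)·(33/5) + (3/7)·(14/3) + (1/14)·(10) + (3/14)·(9) = 457/70.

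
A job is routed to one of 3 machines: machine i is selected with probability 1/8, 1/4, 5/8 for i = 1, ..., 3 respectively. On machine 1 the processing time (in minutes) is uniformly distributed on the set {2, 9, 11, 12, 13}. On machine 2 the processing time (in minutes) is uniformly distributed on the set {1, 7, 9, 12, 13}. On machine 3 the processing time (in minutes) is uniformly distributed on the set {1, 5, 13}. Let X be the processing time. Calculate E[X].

217/30

E[X | machine 1] = (2+9+11+12+13)/5 = 47/5.
E[X | machine 2] = (1+7+9+12+13)/5 = 42/5.
E[X | machine 3] = (1+5+13)/3 = 19/3.
E[X] = (1/8)·(47/5) + (1/4)·(42/5) + (5/8)·(19/3) = 217/30.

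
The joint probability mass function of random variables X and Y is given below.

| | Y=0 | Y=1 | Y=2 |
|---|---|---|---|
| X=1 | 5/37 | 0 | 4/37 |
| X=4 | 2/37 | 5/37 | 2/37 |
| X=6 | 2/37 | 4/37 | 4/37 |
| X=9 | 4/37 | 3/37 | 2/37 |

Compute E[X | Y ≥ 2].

P(Y ≥ 2) = 12/37.
Σ X·P over the event = 1·(4/37) + 4·(2/37) + 6·(4/37) + 9·(2/37) = 54/37.
E[X | Y ≥ 2] = (54/37) / (12/37) = 9/2.

9/2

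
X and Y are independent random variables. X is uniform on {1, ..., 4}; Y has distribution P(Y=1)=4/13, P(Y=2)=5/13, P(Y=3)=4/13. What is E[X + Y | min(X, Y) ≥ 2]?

49/9

P(min(X, Y) ≥ 2) = 27/52.
Summing (X+Y)·P(x,y) over outcomes with min(X, Y) ≥ 2 gives 147/52.
E[X + Y | min(X, Y) ≥ 2] = (147/52) / (27/52) = 49/9.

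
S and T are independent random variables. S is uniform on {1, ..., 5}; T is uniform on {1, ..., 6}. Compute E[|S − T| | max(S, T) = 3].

6/5

P(max(S, T) = 3) = 1/6.
Summing |S−T|·P(x,y) over outcomes with max(S, T) = 3 gives 1/5.
E[|S − T| | max(S, T) = 3] = (1/5) / (1/6) = 6/5.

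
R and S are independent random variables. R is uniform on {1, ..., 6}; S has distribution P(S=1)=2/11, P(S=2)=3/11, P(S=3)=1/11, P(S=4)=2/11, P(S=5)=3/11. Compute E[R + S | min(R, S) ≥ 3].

P(min(R, S) ≥ 3) = 4/11.
Summing (R+S)·P(x,y) over outcomes with min(R, S) ≥ 3 gives 106/33.
E[R + S | min(R, S) ≥ 3] = (106/33) / (4/11) = 53/6.

53/6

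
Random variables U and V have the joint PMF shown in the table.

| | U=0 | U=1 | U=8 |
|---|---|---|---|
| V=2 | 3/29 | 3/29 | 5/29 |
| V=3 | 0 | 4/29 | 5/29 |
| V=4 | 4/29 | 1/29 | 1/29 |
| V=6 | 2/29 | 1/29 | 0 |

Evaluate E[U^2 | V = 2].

P(V = 2) = 11/29.
Σ U^2·P over the event = 0·(3/29) + 1·(3/29) + 64·(5/29) = 323/29.
E[U^2 | V = 2] = (323/29) / (11/29) = 323/11.

323/11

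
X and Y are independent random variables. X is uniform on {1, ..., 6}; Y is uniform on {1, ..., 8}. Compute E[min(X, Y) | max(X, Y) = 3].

P(max(X, Y) = 3) = 5/48.
Summing min(X,Y)·P(x,y) over outcomes with max(X, Y) = 3 gives 3/16.
E[min(X, Y) | max(X, Y) = 3] = (3/16) / (5/48) = 9/5.

9/5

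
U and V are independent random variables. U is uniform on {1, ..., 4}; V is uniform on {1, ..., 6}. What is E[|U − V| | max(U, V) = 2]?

P(max(U, V) = 2) = 1/8.
Summing |U−V|·P(x,y) over outcomes with max(U, V) = 2 gives 1/12.
E[|U − V| | max(U, V) = 2] = (1/12) / (1/8) = 2/3.

2/3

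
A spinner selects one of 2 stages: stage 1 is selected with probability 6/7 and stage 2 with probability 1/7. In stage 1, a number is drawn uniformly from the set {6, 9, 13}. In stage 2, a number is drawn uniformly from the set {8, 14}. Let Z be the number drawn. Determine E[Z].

67/7

E[Z | stage 1] = (6+9+13)/3 = 28/3.
E[Z | stage 2] = (8+14)/2 = 11.
E[Z] = (6/7)·(28/3) + (1/7)·(11) = 67/7.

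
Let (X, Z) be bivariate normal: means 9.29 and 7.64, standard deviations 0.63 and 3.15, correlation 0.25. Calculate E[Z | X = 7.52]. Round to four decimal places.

5.4275

For a bivariate normal, E[Z | X=x] = μ_Z + ρ·(σ_Z/σ_X)·(x − μ_X).
E[Z | X=7.52] = 7.64 + (0.25)·(3.15/0.63)·(7.52 − (9.29)) = 7.64 + (1.25)·(-1.77) = 5.4275.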